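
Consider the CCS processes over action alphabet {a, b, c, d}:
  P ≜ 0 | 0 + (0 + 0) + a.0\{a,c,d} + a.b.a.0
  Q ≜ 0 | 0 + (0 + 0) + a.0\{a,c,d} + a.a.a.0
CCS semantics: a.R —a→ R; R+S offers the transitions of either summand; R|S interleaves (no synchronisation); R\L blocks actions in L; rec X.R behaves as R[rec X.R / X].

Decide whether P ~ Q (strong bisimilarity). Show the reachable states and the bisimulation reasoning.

P ≁ Q

P's transition system — 5 states:
  s0 = 0 | 0 + (0 + 0) + a.0\{a,c,d} + a.b.a.0 ⊢ -a-> s1, -a-> s2
  s1 = 0\{a,c,d} ⊢ ·
  s2 = b.a.0 ⊢ -b-> s3
  s3 = a.0 ⊢ -a-> s4
  s4 = 0 ⊢ ·
Q's transition system — 5 states:
  t0 = 0 | 0 + (0 + 0) + a.0\{a,c,d} + a.a.a.0 ⊢ -a-> t1, -a-> t2
  t1 = 0\{a,c,d} ⊢ ·
  t2 = a.a.0 ⊢ -a-> t3
  t3 = a.0 ⊢ -a-> t4
  t4 = 0 ⊢ ·
Coarsest stable partition (strong bisimilarity classes):
  B0 = {s0}
  B1 = {s1, s4, t1, t4}
  B2 = {s2}
  B3 = {s3, t3}
  B4 = {t0}
  B5 = {t2}
s0 ∈ B0, t0 ∈ B4 → different blocks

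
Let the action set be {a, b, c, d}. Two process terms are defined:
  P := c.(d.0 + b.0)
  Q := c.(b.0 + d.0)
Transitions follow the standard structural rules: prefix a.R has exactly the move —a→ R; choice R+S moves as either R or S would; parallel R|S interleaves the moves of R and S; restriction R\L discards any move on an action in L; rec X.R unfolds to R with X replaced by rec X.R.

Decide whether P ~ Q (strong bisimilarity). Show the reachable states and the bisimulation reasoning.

P's transition system — 3 states:
  u0 = c.(d.0 + b.0) | =c=> u1
  u1 = d.0 + b.0 | =b=> u2, =d=> u2
  u2 = 0 | ∅
Q's transition system — 3 states:
  v0 = c.(b.0 + d.0) | =c=> v1
  v1 = b.0 + d.0 | =b=> v2, =d=> v2
  v2 = 0 | ∅
Partition-refinement fixed point:
  B0 = {u0, v0}
  B1 = {u1, v1}
  B2 = {u2, v2}
u0 ∈ B0, v0 ∈ B0 → same block

bisimilar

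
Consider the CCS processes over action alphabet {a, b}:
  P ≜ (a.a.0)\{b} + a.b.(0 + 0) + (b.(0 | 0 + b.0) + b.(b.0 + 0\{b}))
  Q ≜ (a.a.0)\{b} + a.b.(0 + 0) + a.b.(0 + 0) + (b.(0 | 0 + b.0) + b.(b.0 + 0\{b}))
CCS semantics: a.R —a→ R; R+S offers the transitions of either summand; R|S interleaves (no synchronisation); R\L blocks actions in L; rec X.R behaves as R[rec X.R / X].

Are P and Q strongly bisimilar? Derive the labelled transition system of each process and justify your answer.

P ~ Q

P's transition system — 8 states:
  m0 = (a.a.0)\{b} + a.b.(0 + 0) + (b.(0 | 0 + b.0) + b.(b.0 + 0\{b})) | ··a··> m1, ··a··> m2, ··b··> m3, ··b··> m4
  m1 = (a.0)\{b} | ··a··> m5
  m2 = b.(0 + 0) | ··b··> m6
  m3 = 0 | 0 + b.0 | ··b··> m7
  m4 = b.0 + 0\{b} | ··b··> m7
  m5 = 0\{b} | ∅
  m6 = 0 + 0 | ∅
  m7 = 0 | ∅
Q's transition system — 8 states:
  n0 = (a.a.0)\{b} + a.b.(0 + 0) + a.b.(0 + 0) + (b.(0 | 0 + b.0) + b.(b.0 + 0\{b})) | ··a··> n1, ··a··> n2, ··b··> n3, ··b··> n4
  n1 = (a.0)\{b} | ··a··> n5
  n2 = b.(0 + 0) | ··b··> n6
  n3 = 0 | 0 + b.0 | ··b··> n7
  n4 = b.0 + 0\{b} | ··b··> n7
  n5 = 0\{b} | ∅
  n6 = 0 + 0 | ∅
  n7 = 0 | ∅
Partition-refinement fixed point:
  B0 = {m0, n0}
  B1 = {m1, n1}
  B2 = {m5, m6, m7, n5, n6, n7}
  B3 = {m2, m3, m4, n2, n3, n4}
m0 ∈ B0, n0 ∈ B0 → same block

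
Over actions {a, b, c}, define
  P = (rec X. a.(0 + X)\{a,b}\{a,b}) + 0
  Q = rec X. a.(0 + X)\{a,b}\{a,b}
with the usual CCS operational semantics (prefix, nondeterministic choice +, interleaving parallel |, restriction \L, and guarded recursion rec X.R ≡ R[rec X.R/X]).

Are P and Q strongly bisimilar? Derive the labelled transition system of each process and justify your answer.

Reachable graph of P (2 states):
  s0 = (rec X. a.(0 + X)\{a,b}\{a,b}) + 0 :: =a=> s1
  s1 = (0 + (rec X. a.(0 + X)\{a,b}\{a,b}))\{a,b}\{a,b} :: stopped
Reachable graph of Q (2 states):
  t0 = rec X. a.(0 + X)\{a,b}\{a,b} :: =a=> t1
  t1 = (0 + (rec X. a.(0 + X)\{a,b}\{a,b}))\{a,b}\{a,b} :: stopped
Partition-refinement fixed point:
  B0 = {s0, t0}
  B1 = {s1, t1}
s0 ∈ B0, t0 ∈ B0 → same block

P ~ Q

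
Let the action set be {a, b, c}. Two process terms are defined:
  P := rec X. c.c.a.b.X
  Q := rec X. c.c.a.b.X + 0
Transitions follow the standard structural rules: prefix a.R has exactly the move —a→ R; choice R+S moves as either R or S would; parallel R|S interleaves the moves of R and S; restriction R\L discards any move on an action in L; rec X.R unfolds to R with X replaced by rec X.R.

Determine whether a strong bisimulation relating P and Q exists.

P ~ Q

LTS(P): 4 reachable states
  p0 = rec X. c.c.a.b.X | ··c··> p1
  p1 = c.a.b.(rec X. c.c.a.b.X) | ··c··> p2
  p2 = a.b.(rec X. c.c.a.b.X) | ··a··> p3
  p3 = b.(rec X. c.c.a.b.X) | ··b··> p0
LTS(Q): 4 reachable states
  q0 = rec X. c.c.a.b.X + 0 | ··c··> q1
  q1 = c.a.b.(rec X. c.c.a.b.X + 0) | ··c··> q2
  q2 = a.b.(rec X. c.c.a.b.X + 0) | ··a··> q3
  q3 = b.(rec X. c.c.a.b.X + 0) | ··b··> q0
Coarsest stable partition (strong bisimilarity classes):
  B0 = {p0, q0}
  B1 = {p1, q1}
  B2 = {p2, q2}
  B3 = {p3, q3}
p0 ∈ B0, q0 ∈ B0 → same block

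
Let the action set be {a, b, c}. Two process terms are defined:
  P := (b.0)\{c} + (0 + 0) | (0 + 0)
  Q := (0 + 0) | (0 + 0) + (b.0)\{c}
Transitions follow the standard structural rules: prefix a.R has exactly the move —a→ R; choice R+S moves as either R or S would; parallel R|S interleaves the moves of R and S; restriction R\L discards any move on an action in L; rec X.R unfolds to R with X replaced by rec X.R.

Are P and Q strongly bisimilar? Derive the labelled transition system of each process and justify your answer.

Reachable graph of P (2 states):
  m0 = (b.0)\{c} + (0 + 0) | (0 + 0) | --b--▸ m1
  m1 = 0\{c} | ∅
Reachable graph of Q (2 states):
  n0 = (0 + 0) | (0 + 0) + (b.0)\{c} | --b--▸ n1
  n1 = 0\{c} | ∅
Coarsest stable partition (strong bisimilarity classes):
  B0 = {m0, n0}
  B1 = {m1, n1}
m0 ∈ B0, n0 ∈ B0 → same block

YES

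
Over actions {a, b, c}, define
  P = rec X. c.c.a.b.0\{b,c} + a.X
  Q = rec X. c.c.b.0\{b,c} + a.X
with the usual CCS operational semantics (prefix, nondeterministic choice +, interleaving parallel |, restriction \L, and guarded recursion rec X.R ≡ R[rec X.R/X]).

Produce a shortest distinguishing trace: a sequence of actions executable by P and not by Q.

LTS(P): 5 reachable states
  m0 = rec X. c.c.a.b.0\{b,c} + a.X → =a=> m0, =c=> m1
  m1 = c.a.b.0\{b,c} → =c=> m2
  m2 = a.b.0\{b,c} → =a=> m3
  m3 = b.0\{b,c} → =b=> m4
  m4 = 0\{b,c} → ∅
LTS(Q): 4 reachable states
  n0 = rec X. c.c.b.0\{b,c} + a.X → =a=> n0, =c=> n1
  n1 = c.b.0\{b,c} → =c=> n2
  n2 = b.0\{b,c} → =b=> n3
  n3 = 0\{b,c} → ∅
Executing cca from P (initial set {m0}):
  after c @ step 1: {m1}
  after c @ step 2: {m2}
  after a @ step 3: {m3}
  P completes σ.
Executing cca from Q (initial set {n0}):
  after c @ step 1: {n1}
  after c @ step 2: {n2}
  after a @ step 3: ∅ (Q stuck)

cca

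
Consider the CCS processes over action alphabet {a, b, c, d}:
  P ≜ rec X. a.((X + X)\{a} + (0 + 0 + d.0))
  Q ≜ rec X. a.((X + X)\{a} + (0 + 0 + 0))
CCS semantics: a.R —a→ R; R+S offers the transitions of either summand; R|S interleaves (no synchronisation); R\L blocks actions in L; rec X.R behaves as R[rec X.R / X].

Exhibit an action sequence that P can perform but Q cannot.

P's transition system — 3 states:
  p0 = rec X. a.((X + X)\{a} + (0 + 0 + d.0)) has moves =a=> p1
  p1 = ((rec X. a.((X + X)\{a} + (0 + 0 + d.0))) + (rec X. a.((X + X)\{a} + (0 + 0 + d.0))))\{a} + (0 + 0 + d.0) has moves =d=> p2
  p2 = 0 has moves (no moves)
Q's transition system — 2 states:
  q0 = rec X. a.((X + X)\{a} + (0 + 0 + 0)) has moves =a=> q1
  q1 = ((rec X. a.((X + X)\{a} + (0 + 0 + 0))) + (rec X. a.((X + X)\{a} + (0 + 0 + 0))))\{a} + (0 + 0 + 0) has moves (no moves)
Trace ⟨ad⟩ through P, begin at {p0}:
  after a @ step 1: {p1}
  after d @ step 2: {p2}
  P completes σ.
Trace ⟨ad⟩ through Q, begin at {q0}:
  after a @ step 1: {q1}
  after d @ step 2: ∅ (Q stuck)

ad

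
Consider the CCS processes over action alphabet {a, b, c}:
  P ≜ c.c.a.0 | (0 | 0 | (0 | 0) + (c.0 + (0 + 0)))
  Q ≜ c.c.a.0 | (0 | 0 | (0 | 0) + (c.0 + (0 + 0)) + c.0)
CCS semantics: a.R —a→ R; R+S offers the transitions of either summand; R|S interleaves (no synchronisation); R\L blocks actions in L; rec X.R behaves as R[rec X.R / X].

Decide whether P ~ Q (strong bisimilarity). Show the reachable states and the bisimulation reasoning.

bisimilar

Reachable graph of P (8 states):
  u0 = c.c.a.0 | (0 | 0 | (0 | 0) + (c.0 + (0 + 0))) has moves -c-> u1, -c-> u2
  u1 = c.a.0 | (0 | 0 | (0 | 0) + (c.0 + (0 + 0))) has moves -c-> u3, -c-> u4
  u2 = c.c.a.0 | 0 has moves -c-> u4
  u3 = a.0 | (0 | 0 | (0 | 0) + (c.0 + (0 + 0))) has moves -a-> u5, -c-> u6
  u4 = c.a.0 | 0 has moves -c-> u6
  u5 = 0 | (0 | 0 | (0 | 0) + (c.0 + (0 + 0))) has moves -c-> u7
  u6 = a.0 | 0 has moves -a-> u7
  u7 = 0 | 0 has moves ∅
Reachable graph of Q (8 states):
  v0 = c.c.a.0 | (0 | 0 | (0 | 0) + (c.0 + (0 + 0)) + c.0) has moves -c-> v1, -c-> v2
  v1 = c.a.0 | (0 | 0 | (0 | 0) + (c.0 + (0 + 0)) + c.0) has moves -c-> v3, -c-> v4
  v2 = c.c.a.0 | 0 has moves -c-> v4
  v3 = a.0 | (0 | 0 | (0 | 0) + (c.0 + (0 + 0)) + c.0) has moves -a-> v5, -c-> v6
  v4 = c.a.0 | 0 has moves -c-> v6
  v5 = 0 | (0 | 0 | (0 | 0) + (c.0 + (0 + 0)) + c.0) has moves -c-> v7
  v6 = a.0 | 0 has moves -a-> v7
  v7 = 0 | 0 has moves ∅
Bisimilarity quotient blocks:
  B0 = {u0, v0}
  B1 = {u1, v1}
  B2 = {u3, v3}
  B3 = {u6, v6}
  B4 = {u7, v7}
  B5 = {u5, v5}
  B6 = {u4, v4}
  B7 = {u2, v2}
u0 ∈ B0, v0 ∈ B0 → same block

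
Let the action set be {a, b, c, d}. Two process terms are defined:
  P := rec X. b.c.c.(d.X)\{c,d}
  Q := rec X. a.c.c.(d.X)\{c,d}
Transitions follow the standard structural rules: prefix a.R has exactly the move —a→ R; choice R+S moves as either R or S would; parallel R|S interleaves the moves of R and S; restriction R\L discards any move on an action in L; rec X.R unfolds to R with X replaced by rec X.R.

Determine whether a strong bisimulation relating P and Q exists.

NO

Reachable graph of P (4 states):
  p0 = rec X. b.c.c.(d.X)\{c,d} ⊢ ··b··> p1
  p1 = c.c.(d.(rec X. b.c.c.(d.X)\{c,d}))\{c,d} ⊢ ··c··> p2
  p2 = c.(d.(rec X. b.c.c.(d.X)\{c,d}))\{c,d} ⊢ ··c··> p3
  p3 = (d.(rec X. b.c.c.(d.X)\{c,d}))\{c,d} ⊢ stopped
Reachable graph of Q (4 states):
  q0 = rec X. a.c.c.(d.X)\{c,d} ⊢ ··a··> q1
  q1 = c.c.(d.(rec X. a.c.c.(d.X)\{c,d}))\{c,d} ⊢ ··c··> q2
  q2 = c.(d.(rec X. a.c.c.(d.X)\{c,d}))\{c,d} ⊢ ··c··> q3
  q3 = (d.(rec X. a.c.c.(d.X)\{c,d}))\{c,d} ⊢ stopped
Coarsest stable partition (strong bisimilarity classes):
  B0 = {p0}
  B1 = {p1, q1}
  B2 = {p2, q2}
  B3 = {p3, q3}
  B4 = {q0}
p0 ∈ B0, q0 ∈ B4 → different blocks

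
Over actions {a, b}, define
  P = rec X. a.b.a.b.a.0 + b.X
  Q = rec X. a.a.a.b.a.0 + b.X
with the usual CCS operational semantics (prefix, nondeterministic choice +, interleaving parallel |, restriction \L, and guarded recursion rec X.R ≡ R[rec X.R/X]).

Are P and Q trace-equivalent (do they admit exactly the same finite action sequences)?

traces(P) ≠ traces(Q) — witness ⟨ab⟩

LTS(P): 6 reachable states
  m0 = rec X. a.b.a.b.a.0 + b.X ⊢ ··a··> m1, ··b··> m0
  m1 = b.a.b.a.0 ⊢ ··b··> m2
  m2 = a.b.a.0 ⊢ ··a··> m3
  m3 = b.a.0 ⊢ ··b··> m4
  m4 = a.0 ⊢ ··a··> m5
  m5 = 0 ⊢ ·
LTS(Q): 6 reachable states
  n0 = rec X. a.a.a.b.a.0 + b.X ⊢ ··a··> n1, ··b··> n0
  n1 = a.a.b.a.0 ⊢ ··a··> n2
  n2 = a.b.a.0 ⊢ ··a··> n3
  n3 = b.a.0 ⊢ ··b··> n4
  n4 = a.0 ⊢ ··a··> n5
  n5 = 0 ⊢ ·
Executing ab from P (initial set {m0}):
  after a @ step 1: {m1}
  after b @ step 2: {m2}
  — P admits the full trace.
Executing ab from Q (initial set {n0}):
  after a @ step 1: {n1}
  after b @ step 2: ∅  — Q cannot continue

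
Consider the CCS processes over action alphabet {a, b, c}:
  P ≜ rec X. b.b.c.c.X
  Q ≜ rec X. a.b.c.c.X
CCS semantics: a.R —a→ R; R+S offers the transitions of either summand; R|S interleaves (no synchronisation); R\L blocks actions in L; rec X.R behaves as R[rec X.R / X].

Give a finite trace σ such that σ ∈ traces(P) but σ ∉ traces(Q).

P's transition system — 4 states:
  s0 = rec X. b.b.c.c.X :: —b→ s1
  s1 = b.c.c.(rec X. b.b.c.c.X) :: —b→ s2
  s2 = c.c.(rec X. b.b.c.c.X) :: —c→ s3
  s3 = c.(rec X. b.b.c.c.X) :: —c→ s0
Q's transition system — 4 states:
  t0 = rec X. a.b.c.c.X :: —a→ t1
  t1 = b.c.c.(rec X. a.b.c.c.X) :: —b→ t2
  t2 = c.c.(rec X. a.b.c.c.X) :: —c→ t3
  t3 = c.(rec X. a.b.c.c.X) :: —c→ t0
Executing b from P (initial set {s0}):
  [1] b ⇒ {s1}
  ✓ P
Executing b from Q (initial set {t0}):
  [1] b ⇒ no successor for Q

b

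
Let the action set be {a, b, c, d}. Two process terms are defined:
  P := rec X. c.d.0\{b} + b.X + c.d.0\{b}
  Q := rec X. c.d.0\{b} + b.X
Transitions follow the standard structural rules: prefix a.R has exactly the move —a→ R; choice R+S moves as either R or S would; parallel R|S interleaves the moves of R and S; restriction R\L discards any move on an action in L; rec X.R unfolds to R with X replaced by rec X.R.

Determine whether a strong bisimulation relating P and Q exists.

Reachable graph of P (3 states):
  u0 = rec X. c.d.0\{b} + b.X + c.d.0\{b} has moves -b-> u0, -c-> u1
  u1 = d.0\{b} has moves -d-> u2
  u2 = 0\{b} has moves (no moves)
Reachable graph of Q (3 states):
  v0 = rec X. c.d.0\{b} + b.X has moves -b-> v0, -c-> v1
  v1 = d.0\{b} has moves -d-> v2
  v2 = 0\{b} has moves (no moves)
Coarsest stable partition (strong bisimilarity classes):
  B0 = {u0, v0}
  B1 = {u1, v1}
  B2 = {u2, v2}
u0 ∈ B0, v0 ∈ B0 → same block

P ~ Q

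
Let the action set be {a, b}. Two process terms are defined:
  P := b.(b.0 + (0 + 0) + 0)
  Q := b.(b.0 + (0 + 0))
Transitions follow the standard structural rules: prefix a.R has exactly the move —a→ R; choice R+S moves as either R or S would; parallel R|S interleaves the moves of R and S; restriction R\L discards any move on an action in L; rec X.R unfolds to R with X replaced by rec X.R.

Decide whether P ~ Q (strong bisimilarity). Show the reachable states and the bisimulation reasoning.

LTS(P): 3 reachable states
  s0 = b.(b.0 + (0 + 0) + 0) ⊢ —b→ s1
  s1 = b.0 + (0 + 0) + 0 ⊢ —b→ s2
  s2 = 0 ⊢ (no moves)
LTS(Q): 3 reachable states
  t0 = b.(b.0 + (0 + 0)) ⊢ —b→ t1
  t1 = b.0 + (0 + 0) ⊢ —b→ t2
  t2 = 0 ⊢ (no moves)
Partition-refinement fixed point:
  B0 = {s0, t0}
  B1 = {s1, t1}
  B2 = {s2, t2}
s0 ∈ B0, t0 ∈ B0 → same block

P ~ Q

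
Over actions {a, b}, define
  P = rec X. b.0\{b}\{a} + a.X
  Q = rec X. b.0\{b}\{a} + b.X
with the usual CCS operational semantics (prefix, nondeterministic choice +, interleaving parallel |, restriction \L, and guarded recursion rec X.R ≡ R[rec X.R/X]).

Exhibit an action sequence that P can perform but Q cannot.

a

LTS(P): 2 reachable states
  s0 = rec X. b.0\{b}\{a} + a.X has moves ··a··> s0, ··b··> s1
  s1 = 0\{b}\{a} has moves ∅
LTS(Q): 2 reachable states
  t0 = rec X. b.0\{b}\{a} + b.X has moves ··b··> t0, ··b··> t1
  t1 = 0\{b}\{a} has moves ∅
Executing a from P (initial set {s0}):
  step 1 (a): {s0}
  P completes σ.
Executing a from Q (initial set {t0}):
  step 1 (a): no successor for Q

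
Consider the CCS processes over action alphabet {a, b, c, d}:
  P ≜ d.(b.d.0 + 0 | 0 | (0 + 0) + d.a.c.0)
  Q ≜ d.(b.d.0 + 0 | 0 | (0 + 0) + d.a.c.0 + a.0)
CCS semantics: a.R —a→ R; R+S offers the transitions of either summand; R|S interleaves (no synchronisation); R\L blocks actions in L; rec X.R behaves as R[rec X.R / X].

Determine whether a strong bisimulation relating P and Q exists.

LTS(P): 6 reachable states
  s0 = d.(b.d.0 + 0 | 0 | (0 + 0) + d.a.c.0) :: —d→ s1
  s1 = b.d.0 + 0 | 0 | (0 + 0) + d.a.c.0 :: —b→ s2, —d→ s3
  s2 = d.0 :: —d→ s4
  s3 = a.c.0 :: —a→ s5
  s4 = 0 :: ∅
  s5 = c.0 :: —c→ s4
LTS(Q): 6 reachable states
  t0 = d.(b.d.0 + 0 | 0 | (0 + 0) + d.a.c.0 + a.0) :: —d→ t1
  t1 = b.d.0 + 0 | 0 | (0 + 0) + d.a.c.0 + a.0 :: —a→ t2, —b→ t3, —d→ t4
  t2 = 0 :: ∅
  t3 = d.0 :: —d→ t2
  t4 = a.c.0 :: —a→ t5
  t5 = c.0 :: —c→ t2
Partition-refinement fixed point:
  B0 = {s0}
  B1 = {s1}
  B2 = {s3, t4}
  B3 = {s5, t5}
  B4 = {s4, t2}
  B5 = {s2, t3}
  B6 = {t0}
  B7 = {t1}
s0 ∈ B0, t0 ∈ B6 → different blocks

not bisimilar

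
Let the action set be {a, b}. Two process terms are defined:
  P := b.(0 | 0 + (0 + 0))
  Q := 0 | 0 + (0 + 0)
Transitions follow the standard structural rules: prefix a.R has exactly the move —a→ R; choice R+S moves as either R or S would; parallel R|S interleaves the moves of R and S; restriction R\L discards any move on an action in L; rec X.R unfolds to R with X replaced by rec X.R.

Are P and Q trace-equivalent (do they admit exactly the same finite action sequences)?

traces(P) ≠ traces(Q) — witness ⟨b⟩

Reachable graph of P (2 states):
  p0 = b.(0 | 0 + (0 + 0)) :: --b--▸ p1
  p1 = 0 | 0 + (0 + 0) :: deadlocked
Reachable graph of Q (1 states):
  q0 = 0 | 0 + (0 + 0) :: deadlocked
Trace ⟨b⟩ through P, begin at {p0}:
  step 1 (b): {p1}
  P completes σ.
Trace ⟨b⟩ through Q, begin at {q0}:
  step 1 (b): ∅  — Q cannot continue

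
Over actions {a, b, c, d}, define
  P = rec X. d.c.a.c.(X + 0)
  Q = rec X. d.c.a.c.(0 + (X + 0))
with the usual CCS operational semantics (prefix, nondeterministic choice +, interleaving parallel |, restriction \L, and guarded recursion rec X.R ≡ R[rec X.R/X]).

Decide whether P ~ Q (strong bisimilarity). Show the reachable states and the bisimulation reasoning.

YES

P's transition system — 5 states:
  s0 = rec X. d.c.a.c.(X + 0) | =d=> s1
  s1 = c.a.c.((rec X. d.c.a.c.(X + 0)) + 0) | =c=> s2
  s2 = a.c.((rec X. d.c.a.c.(X + 0)) + 0) | =a=> s3
  s3 = c.((rec X. d.c.a.c.(X + 0)) + 0) | =c=> s4
  s4 = (rec X. d.c.a.c.(X + 0)) + 0 | =d=> s1
Q's transition system — 5 states:
  t0 = rec X. d.c.a.c.(0 + (X + 0)) | =d=> t1
  t1 = c.a.c.(0 + ((rec X. d.c.a.c.(0 + (X + 0))) + 0)) | =c=> t2
  t2 = a.c.(0 + ((rec X. d.c.a.c.(0 + (X + 0))) + 0)) | =a=> t3
  t3 = c.(0 + ((rec X. d.c.a.c.(0 + (X + 0))) + 0)) | =c=> t4
  t4 = 0 + ((rec X. d.c.a.c.(0 + (X + 0))) + 0) | =d=> t1
Bisimilarity quotient blocks:
  B0 = {s0, s4, t0, t4}
  B1 = {s1, t1}
  B2 = {s2, t2}
  B3 = {s3, t3}
s0 ∈ B0, t0 ∈ B0 → same block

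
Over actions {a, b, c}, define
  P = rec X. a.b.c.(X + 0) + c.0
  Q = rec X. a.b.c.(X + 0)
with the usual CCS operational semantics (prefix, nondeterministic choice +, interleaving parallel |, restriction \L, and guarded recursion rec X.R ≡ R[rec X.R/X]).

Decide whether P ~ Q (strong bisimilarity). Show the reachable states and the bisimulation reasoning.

NO

Reachable graph of P (5 states):
  u0 = rec X. a.b.c.(X + 0) + c.0 :: -a-> u1, -c-> u2
  u1 = b.c.((rec X. a.b.c.(X + 0) + c.0) + 0) :: -b-> u3
  u2 = 0 :: ·
  u3 = c.((rec X. a.b.c.(X + 0) + c.0) + 0) :: -c-> u4
  u4 = (rec X. a.b.c.(X + 0) + c.0) + 0 :: -a-> u1, -c-> u2
Reachable graph of Q (4 states):
  v0 = rec X. a.b.c.(X + 0) :: -a-> v1
  v1 = b.c.((rec X. a.b.c.(X + 0)) + 0) :: -b-> v2
  v2 = c.((rec X. a.b.c.(X + 0)) + 0) :: -c-> v3
  v3 = (rec X. a.b.c.(X + 0)) + 0 :: -a-> v1
Bisimilarity quotient blocks:
  B0 = {u0, u4}
  B1 = {u1}
  B2 = {u3}
  B3 = {u2}
  B4 = {v0, v3}
  B5 = {v1}
  B6 = {v2}
u0 ∈ B0, v0 ∈ B4 → different blocks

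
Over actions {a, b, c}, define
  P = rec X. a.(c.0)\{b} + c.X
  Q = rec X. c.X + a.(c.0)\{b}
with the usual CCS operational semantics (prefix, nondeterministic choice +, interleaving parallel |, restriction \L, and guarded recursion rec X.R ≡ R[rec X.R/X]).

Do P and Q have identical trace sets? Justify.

P's transition system — 3 states:
  u0 = rec X. a.(c.0)\{b} + c.X :: —a→ u1, —c→ u0
  u1 = (c.0)\{b} :: —c→ u2
  u2 = 0\{b} :: (no moves)
Q's transition system — 3 states:
  v0 = rec X. c.X + a.(c.0)\{b} :: —a→ v1, —c→ v0
  v1 = (c.0)\{b} :: —c→ v2
  v2 = 0\{b} :: (no moves)
Coarsest stable partition (strong bisimilarity classes):
  B0 = {u0, v0}
  B1 = {u1, v1}
  B2 = {u2, v2}
u0 ∈ B0, v0 ∈ B0 → same block
Bisimilar ⇒ trace-equivalent.

trace-equivalent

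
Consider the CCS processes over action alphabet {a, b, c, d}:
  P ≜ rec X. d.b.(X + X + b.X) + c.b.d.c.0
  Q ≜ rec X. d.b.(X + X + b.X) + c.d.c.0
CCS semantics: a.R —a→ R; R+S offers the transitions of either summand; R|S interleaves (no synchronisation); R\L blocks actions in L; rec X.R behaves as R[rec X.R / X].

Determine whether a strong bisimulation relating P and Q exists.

LTS(P): 7 reachable states
  m0 = rec X. d.b.(X + X + b.X) + c.b.d.c.0 → ··c··> m1, ··d··> m2
  m1 = b.d.c.0 → ··b··> m3
  m2 = b.((rec X. d.b.(X + X + b.X) + c.b.d.c.0) + (rec X. d.b.(X + X + b.X) + c.b.d.c.0) + b.(rec X. d.b.(X + X + b.X) + c.b.d.c.0)) → ··b··> m4
  m3 = d.c.0 → ··d··> m5
  m4 = (rec X. d.b.(X + X + b.X) + c.b.d.c.0) + (rec X. d.b.(X + X + b.X) + c.b.d.c.0) + b.(rec X. d.b.(X + X + b.X) + c.b.d.c.0) → ··b··> m0, ··c··> m1, ··d··> m2
  m5 = c.0 → ··c··> m6
  m6 = 0 → (no moves)
LTS(Q): 6 reachable states
  n0 = rec X. d.b.(X + X + b.X) + c.d.c.0 → ··c··> n1, ··d··> n2
  n1 = d.c.0 → ··d··> n3
  n2 = b.((rec X. d.b.(X + X + b.X) + c.d.c.0) + (rec X. d.b.(X + X + b.X) + c.d.c.0) + b.(rec X. d.b.(X + X + b.X) + c.d.c.0)) → ··b··> n4
  n3 = c.0 → ··c··> n5
  n4 = (rec X. d.b.(X + X + b.X) + c.d.c.0) + (rec X. d.b.(X + X + b.X) + c.d.c.0) + b.(rec X. d.b.(X + X + b.X) + c.d.c.0) → ··b··> n0, ··c··> n1, ··d··> n2
  n5 = 0 → (no moves)
Partition-refinement fixed point:
  B0 = {m0}
  B1 = {m1}
  B2 = {m3, n1}
  B3 = {m5, n3}
  B4 = {m6, n5}
  B5 = {m2}
  B6 = {m4}
  B7 = {n0}
  B8 = {n2}
  B9 = {n4}
m0 ∈ B0, n0 ∈ B7 → different blocks

NO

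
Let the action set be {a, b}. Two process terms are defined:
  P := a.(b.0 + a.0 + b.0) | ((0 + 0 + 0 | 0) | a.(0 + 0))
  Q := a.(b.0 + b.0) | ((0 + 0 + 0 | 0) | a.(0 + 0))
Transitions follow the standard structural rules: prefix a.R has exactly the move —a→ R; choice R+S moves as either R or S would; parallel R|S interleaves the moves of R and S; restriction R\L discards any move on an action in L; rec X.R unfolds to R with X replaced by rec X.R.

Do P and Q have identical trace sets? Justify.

LTS(P): 6 reachable states
  u0 = a.(b.0 + a.0 + b.0) | ((0 + 0 + 0 | 0) | a.(0 + 0)) has moves —a→ u1, —a→ u2
  u1 = (b.0 + a.0 + b.0) | ((0 + 0 + 0 | 0) | a.(0 + 0)) has moves —a→ u3, —a→ u4, —b→ u4
  u2 = a.(b.0 + a.0 + b.0) | ((0 + 0 + 0 | 0) | (0 + 0)) has moves —a→ u3
  u3 = (b.0 + a.0 + b.0) | ((0 + 0 + 0 | 0) | (0 + 0)) has moves —a→ u5, —b→ u5
  u4 = 0 | ((0 + 0 + 0 | 0) | a.(0 + 0)) has moves —a→ u5
  u5 = 0 | ((0 + 0 + 0 | 0) | (0 + 0)) has moves deadlocked
LTS(Q): 6 reachable states
  v0 = a.(b.0 + b.0) | ((0 + 0 + 0 | 0) | a.(0 + 0)) has moves —a→ v1, —a→ v2
  v1 = (b.0 + b.0) | ((0 + 0 + 0 | 0) | a.(0 + 0)) has moves —a→ v3, —b→ v4
  v2 = a.(b.0 + b.0) | ((0 + 0 + 0 | 0) | (0 + 0)) has moves —a→ v3
  v3 = (b.0 + b.0) | ((0 + 0 + 0 | 0) | (0 + 0)) has moves —b→ v5
  v4 = 0 | ((0 + 0 + 0 | 0) | a.(0 + 0)) has moves —a→ v5
  v5 = 0 | ((0 + 0 + 0 | 0) | (0 + 0)) has moves deadlocked
Executing aaa from P (initial set {u0}):
  step 1 (a): {u1, u2}
  step 2 (a): {u3, u4}
  step 3 (a): {u5}
  — P admits the full trace.
Executing aaa from Q (initial set {v0}):
  step 1 (a): {v1, v2}
  step 2 (a): {v3}
  step 3 (a): ∅ (Q stuck)

trace-distinct — witness ⟨aaa⟩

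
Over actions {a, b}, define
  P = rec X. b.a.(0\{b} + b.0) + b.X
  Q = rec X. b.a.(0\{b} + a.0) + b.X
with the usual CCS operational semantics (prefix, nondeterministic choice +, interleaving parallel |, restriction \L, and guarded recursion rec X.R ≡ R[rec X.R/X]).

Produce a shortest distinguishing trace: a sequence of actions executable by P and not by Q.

Reachable graph of P (4 states):
  m0 = rec X. b.a.(0\{b} + b.0) + b.X :: -b-> m0, -b-> m1
  m1 = a.(0\{b} + b.0) :: -a-> m2
  m2 = 0\{b} + b.0 :: -b-> m3
  m3 = 0 :: (no moves)
Reachable graph of Q (4 states):
  n0 = rec X. b.a.(0\{b} + a.0) + b.X :: -b-> n0, -b-> n1
  n1 = a.(0\{b} + a.0) :: -a-> n2
  n2 = 0\{b} + a.0 :: -a-> n3
  n3 = 0 :: (no moves)
Trace ⟨bab⟩ through P, begin at {m0}:
  [1] b ⇒ {m0, m1}
  [2] a ⇒ {m2}
  [3] b ⇒ {m3}
  — P admits the full trace.
Trace ⟨bab⟩ through Q, begin at {n0}:
  [1] b ⇒ {n0, n1}
  [2] a ⇒ {n2}
  [3] b ⇒ ∅ (Q stuck)

bab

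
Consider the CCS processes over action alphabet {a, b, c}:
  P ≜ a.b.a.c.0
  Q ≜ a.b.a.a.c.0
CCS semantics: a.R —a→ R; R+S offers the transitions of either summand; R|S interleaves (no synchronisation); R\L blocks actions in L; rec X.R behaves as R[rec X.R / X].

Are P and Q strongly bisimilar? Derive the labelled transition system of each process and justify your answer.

Reachable graph of P (5 states):
  p0 = a.b.a.c.0 ⊢ --a--▸ p1
  p1 = b.a.c.0 ⊢ --b--▸ p2
  p2 = a.c.0 ⊢ --a--▸ p3
  p3 = c.0 ⊢ --c--▸ p4
  p4 = 0 ⊢ stopped
Reachable graph of Q (6 states):
  q0 = a.b.a.a.c.0 ⊢ --a--▸ q1
  q1 = b.a.a.c.0 ⊢ --b--▸ q2
  q2 = a.a.c.0 ⊢ --a--▸ q3
  q3 = a.c.0 ⊢ --a--▸ q4
  q4 = c.0 ⊢ --c--▸ q5
  q5 = 0 ⊢ stopped
Bisimilarity quotient blocks:
  B0 = {p0}
  B1 = {p1}
  B2 = {p2, q3}
  B3 = {p3, q4}
  B4 = {p4, q5}
  B5 = {q0}
  B6 = {q1}
  B7 = {q2}
p0 ∈ B0, q0 ∈ B5 → different blocks

NO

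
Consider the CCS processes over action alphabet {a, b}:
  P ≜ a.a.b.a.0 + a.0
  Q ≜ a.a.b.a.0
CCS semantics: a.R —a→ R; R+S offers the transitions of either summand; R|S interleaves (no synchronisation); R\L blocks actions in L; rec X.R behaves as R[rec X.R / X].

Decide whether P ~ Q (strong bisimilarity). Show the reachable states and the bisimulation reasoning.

NO

P's transition system — 5 states:
  u0 = a.a.b.a.0 + a.0 has moves —a→ u1, —a→ u2
  u1 = 0 has moves ∅
  u2 = a.b.a.0 has moves —a→ u3
  u3 = b.a.0 has moves —b→ u4
  u4 = a.0 has moves —a→ u1
Q's transition system — 5 states:
  v0 = a.a.b.a.0 has moves —a→ v1
  v1 = a.b.a.0 has moves —a→ v2
  v2 = b.a.0 has moves —b→ v3
  v3 = a.0 has moves —a→ v4
  v4 = 0 has moves ∅
Coarsest stable partition (strong bisimilarity classes):
  B0 = {u0}
  B1 = {u1, v4}
  B2 = {u2, v1}
  B3 = {u3, v2}
  B4 = {u4, v3}
  B5 = {v0}
u0 ∈ B0, v0 ∈ B5 → different blocks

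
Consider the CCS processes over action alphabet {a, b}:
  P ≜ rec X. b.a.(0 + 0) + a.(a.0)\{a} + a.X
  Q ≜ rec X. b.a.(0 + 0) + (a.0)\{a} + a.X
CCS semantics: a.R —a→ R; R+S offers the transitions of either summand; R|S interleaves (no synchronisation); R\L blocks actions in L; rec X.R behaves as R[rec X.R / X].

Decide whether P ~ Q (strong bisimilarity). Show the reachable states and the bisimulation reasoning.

not bisimilar

LTS(P): 4 reachable states
  m0 = rec X. b.a.(0 + 0) + a.(a.0)\{a} + a.X | ··a··> m0, ··a··> m1, ··b··> m2
  m1 = (a.0)\{a} | deadlocked
  m2 = a.(0 + 0) | ··a··> m3
  m3 = 0 + 0 | deadlocked
LTS(Q): 3 reachable states
  n0 = rec X. b.a.(0 + 0) + (a.0)\{a} + a.X | ··a··> n0, ··b··> n1
  n1 = a.(0 + 0) | ··a··> n2
  n2 = 0 + 0 | deadlocked
Partition-refinement fixed point:
  B0 = {m0}
  B1 = {m1, m3, n2}
  B2 = {m2, n1}
  B3 = {n0}
m0 ∈ B0, n0 ∈ B3 → different blocks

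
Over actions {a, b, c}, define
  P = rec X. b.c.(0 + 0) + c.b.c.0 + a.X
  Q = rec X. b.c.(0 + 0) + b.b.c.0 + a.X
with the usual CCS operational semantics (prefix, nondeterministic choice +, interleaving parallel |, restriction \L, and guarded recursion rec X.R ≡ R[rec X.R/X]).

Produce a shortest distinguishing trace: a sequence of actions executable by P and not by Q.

c

LTS(P): 6 reachable states
  m0 = rec X. b.c.(0 + 0) + c.b.c.0 + a.X :: —a→ m0, —b→ m1, —c→ m2
  m1 = c.(0 + 0) :: —c→ m3
  m2 = b.c.0 :: —b→ m4
  m3 = 0 + 0 :: ∅
  m4 = c.0 :: —c→ m5
  m5 = 0 :: ∅
LTS(Q): 6 reachable states
  n0 = rec X. b.c.(0 + 0) + b.b.c.0 + a.X :: —a→ n0, —b→ n1, —b→ n2
  n1 = b.c.0 :: —b→ n3
  n2 = c.(0 + 0) :: —c→ n4
  n3 = c.0 :: —c→ n5
  n4 = 0 + 0 :: ∅
  n5 = 0 :: ∅
Executing c from P (initial set {m0}):
  step 1 (c): {m2}
  — P admits the full trace.
Executing c from Q (initial set {n0}):
  step 1 (c): ∅ (Q stuck)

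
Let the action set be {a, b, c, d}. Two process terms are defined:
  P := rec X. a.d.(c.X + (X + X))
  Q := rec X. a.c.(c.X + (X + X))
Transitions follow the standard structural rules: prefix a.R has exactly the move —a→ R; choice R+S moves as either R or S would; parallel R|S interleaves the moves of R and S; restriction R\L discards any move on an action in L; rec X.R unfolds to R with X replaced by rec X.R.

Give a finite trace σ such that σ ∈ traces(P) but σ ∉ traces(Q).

P's transition system — 3 states:
  u0 = rec X. a.d.(c.X + (X + X)) :: --a--▸ u1
  u1 = d.(c.(rec X. a.d.(c.X + (X + X))) + ((rec X. a.d.(c.X + (X + X))) + (rec X. a.d.(c.X + (X + X))))) :: --d--▸ u2
  u2 = c.(rec X. a.d.(c.X + (X + X))) + ((rec X. a.d.(c.X + (X + X))) + (rec X. a.d.(c.X + (X + X)))) :: --a--▸ u1, --c--▸ u0
Q's transition system — 3 states:
  v0 = rec X. a.c.(c.X + (X + X)) :: --a--▸ v1
  v1 = c.(c.(rec X. a.c.(c.X + (X + X))) + ((rec X. a.c.(c.X + (X + X))) + (rec X. a.c.(c.X + (X + X))))) :: --c--▸ v2
  v2 = c.(rec X. a.c.(c.X + (X + X))) + ((rec X. a.c.(c.X + (X + X))) + (rec X. a.c.(c.X + (X + X)))) :: --a--▸ v1, --c--▸ v0
Trace ⟨ad⟩ through P, begin at {u0}:
  after a @ step 1: {u1}
  after d @ step 2: {u2}
  — P admits the full trace.
Trace ⟨ad⟩ through Q, begin at {v0}:
  after a @ step 1: {v1}
  after d @ step 2: ∅ (Q stuck)

ad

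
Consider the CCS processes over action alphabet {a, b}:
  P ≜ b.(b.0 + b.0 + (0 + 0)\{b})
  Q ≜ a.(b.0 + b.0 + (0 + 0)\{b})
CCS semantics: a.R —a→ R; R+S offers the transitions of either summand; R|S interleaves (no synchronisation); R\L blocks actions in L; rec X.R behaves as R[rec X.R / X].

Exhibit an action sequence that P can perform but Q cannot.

LTS(P): 3 reachable states
  u0 = b.(b.0 + b.0 + (0 + 0)\{b}) :: =b=> u1
  u1 = b.0 + b.0 + (0 + 0)\{b} :: =b=> u2
  u2 = 0 :: ∅
LTS(Q): 3 reachable states
  v0 = a.(b.0 + b.0 + (0 + 0)\{b}) :: =a=> v1
  v1 = b.0 + b.0 + (0 + 0)\{b} :: =b=> v2
  v2 = 0 :: ∅
Trace ⟨b⟩ through P, begin at {u0}:
  [1] b ⇒ {u1}
  — P admits the full trace.
Trace ⟨b⟩ through Q, begin at {v0}:
  [1] b ⇒ ∅  — Q cannot continue

b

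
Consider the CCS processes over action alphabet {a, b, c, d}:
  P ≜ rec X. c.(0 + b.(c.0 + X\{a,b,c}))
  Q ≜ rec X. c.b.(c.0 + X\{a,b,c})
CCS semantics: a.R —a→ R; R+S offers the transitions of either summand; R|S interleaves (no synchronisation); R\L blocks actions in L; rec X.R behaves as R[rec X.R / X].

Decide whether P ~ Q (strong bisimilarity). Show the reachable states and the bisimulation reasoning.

P's transition system — 4 states:
  p0 = rec X. c.(0 + b.(c.0 + X\{a,b,c})) | --c--▸ p1
  p1 = 0 + b.(c.0 + (rec X. c.(0 + b.(c.0 + X\{a,b,c})))\{a,b,c}) | --b--▸ p2
  p2 = c.0 + (rec X. c.(0 + b.(c.0 + X\{a,b,c})))\{a,b,c} | --c--▸ p3
  p3 = 0 | deadlocked
Q's transition system — 4 states:
  q0 = rec X. c.b.(c.0 + X\{a,b,c}) | --c--▸ q1
  q1 = b.(c.0 + (rec X. c.b.(c.0 + X\{a,b,c}))\{a,b,c}) | --b--▸ q2
  q2 = c.0 + (rec X. c.b.(c.0 + X\{a,b,c}))\{a,b,c} | --c--▸ q3
  q3 = 0 | deadlocked
Coarsest stable partition (strong bisimilarity classes):
  B0 = {p0, q0}
  B1 = {p1, q1}
  B2 = {p2, q2}
  B3 = {p3, q3}
p0 ∈ B0, q0 ∈ B0 → same block

YES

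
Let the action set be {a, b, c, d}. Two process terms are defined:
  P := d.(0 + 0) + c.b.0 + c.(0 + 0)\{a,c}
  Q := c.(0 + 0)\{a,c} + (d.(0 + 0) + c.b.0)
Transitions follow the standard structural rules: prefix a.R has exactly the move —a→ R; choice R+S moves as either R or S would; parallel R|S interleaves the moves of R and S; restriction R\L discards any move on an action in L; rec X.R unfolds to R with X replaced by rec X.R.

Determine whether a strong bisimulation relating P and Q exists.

P ~ Q

Reachable graph of P (5 states):
  u0 = d.(0 + 0) + c.b.0 + c.(0 + 0)\{a,c} :: =c=> u1, =c=> u2, =d=> u3
  u1 = (0 + 0)\{a,c} :: deadlocked
  u2 = b.0 :: =b=> u4
  u3 = 0 + 0 :: deadlocked
  u4 = 0 :: deadlocked
Reachable graph of Q (5 states):
  v0 = c.(0 + 0)\{a,c} + (d.(0 + 0) + c.b.0) :: =c=> v1, =c=> v2, =d=> v3
  v1 = (0 + 0)\{a,c} :: deadlocked
  v2 = b.0 :: =b=> v4
  v3 = 0 + 0 :: deadlocked
  v4 = 0 :: deadlocked
Partition-refinement fixed point:
  B0 = {u0, v0}
  B1 = {u1, u3, u4, v1, v3, v4}
  B2 = {u2, v2}
u0 ∈ B0, v0 ∈ B0 → same block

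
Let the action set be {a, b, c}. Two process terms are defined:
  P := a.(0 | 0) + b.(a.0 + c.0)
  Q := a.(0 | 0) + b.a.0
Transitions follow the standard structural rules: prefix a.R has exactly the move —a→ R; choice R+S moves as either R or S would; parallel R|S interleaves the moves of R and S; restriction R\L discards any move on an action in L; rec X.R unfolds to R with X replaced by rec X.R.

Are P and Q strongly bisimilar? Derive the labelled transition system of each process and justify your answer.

Reachable graph of P (4 states):
  u0 = a.(0 | 0) + b.(a.0 + c.0) has moves -a-> u1, -b-> u2
  u1 = 0 | 0 has moves ·
  u2 = a.0 + c.0 has moves -a-> u3, -c-> u3
  u3 = 0 has moves ·
Reachable graph of Q (4 states):
  v0 = a.(0 | 0) + b.a.0 has moves -a-> v1, -b-> v2
  v1 = 0 | 0 has moves ·
  v2 = a.0 has moves -a-> v3
  v3 = 0 has moves ·
Bisimilarity quotient blocks:
  B0 = {u0}
  B1 = {u1, u3, v1, v3}
  B2 = {u2}
  B3 = {v0}
  B4 = {v2}
u0 ∈ B0, v0 ∈ B3 → different blocks

P ≁ Q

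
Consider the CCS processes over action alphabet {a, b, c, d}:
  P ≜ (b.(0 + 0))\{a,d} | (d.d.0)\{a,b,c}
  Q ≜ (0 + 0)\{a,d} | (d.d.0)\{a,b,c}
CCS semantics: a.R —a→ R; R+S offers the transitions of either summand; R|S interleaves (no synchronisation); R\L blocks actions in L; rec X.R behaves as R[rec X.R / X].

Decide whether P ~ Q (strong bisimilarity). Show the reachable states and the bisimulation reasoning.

NO

LTS(P): 6 reachable states
  s0 = (b.(0 + 0))\{a,d} | (d.d.0)\{a,b,c} :: -b-> s1, -d-> s2
  s1 = (0 + 0)\{a,d} | (d.d.0)\{a,b,c} :: -d-> s3
  s2 = (b.(0 + 0))\{a,d} | (d.0)\{a,b,c} :: -b-> s3, -d-> s4
  s3 = (0 + 0)\{a,d} | (d.0)\{a,b,c} :: -d-> s5
  s4 = (b.(0 + 0))\{a,d} | 0\{a,b,c} :: -b-> s5
  s5 = (0 + 0)\{a,d} | 0\{a,b,c} :: deadlocked
LTS(Q): 3 reachable states
  t0 = (0 + 0)\{a,d} | (d.d.0)\{a,b,c} :: -d-> t1
  t1 = (0 + 0)\{a,d} | (d.0)\{a,b,c} :: -d-> t2
  t2 = (0 + 0)\{a,d} | 0\{a,b,c} :: deadlocked
Bisimilarity quotient blocks:
  B0 = {s0}
  B1 = {s2}
  B2 = {s4}
  B3 = {s5, t2}
  B4 = {s3, t1}
  B5 = {s1, t0}
s0 ∈ B0, t0 ∈ B5 → different blocks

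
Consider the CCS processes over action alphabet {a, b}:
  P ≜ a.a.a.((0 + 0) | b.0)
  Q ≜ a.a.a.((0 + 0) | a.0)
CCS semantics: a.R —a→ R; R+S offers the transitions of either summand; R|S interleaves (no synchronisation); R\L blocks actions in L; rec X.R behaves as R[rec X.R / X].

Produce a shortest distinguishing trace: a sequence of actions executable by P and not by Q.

Reachable graph of P (5 states):
  m0 = a.a.a.((0 + 0) | b.0) → —a→ m1
  m1 = a.a.((0 + 0) | b.0) → —a→ m2
  m2 = a.((0 + 0) | b.0) → —a→ m3
  m3 = (0 + 0) | b.0 → —b→ m4
  m4 = (0 + 0) | 0 → (no moves)
Reachable graph of Q (5 states):
  n0 = a.a.a.((0 + 0) | a.0) → —a→ n1
  n1 = a.a.((0 + 0) | a.0) → —a→ n2
  n2 = a.((0 + 0) | a.0) → —a→ n3
  n3 = (0 + 0) | a.0 → —a→ n4
  n4 = (0 + 0) | 0 → (no moves)
Trace ⟨aaab⟩ through P, begin at {m0}:
  [1] a ⇒ {m1}
  [2] a ⇒ {m2}
  [3] a ⇒ {m3}
  [4] b ⇒ {m4}
  — P admits the full trace.
Trace ⟨aaab⟩ through Q, begin at {n0}:
  [1] a ⇒ {n1}
  [2] a ⇒ {n2}
  [3] a ⇒ {n3}
  [4] b ⇒ ∅ (Q stuck)

aaab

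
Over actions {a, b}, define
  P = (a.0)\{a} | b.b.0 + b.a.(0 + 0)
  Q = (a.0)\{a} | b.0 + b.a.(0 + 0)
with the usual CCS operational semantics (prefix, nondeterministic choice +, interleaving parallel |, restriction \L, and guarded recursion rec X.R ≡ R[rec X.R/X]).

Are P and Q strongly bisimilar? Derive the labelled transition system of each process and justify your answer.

P ≁ Q

Reachable graph of P (5 states):
  p0 = (a.0)\{a} | b.b.0 + b.a.(0 + 0) → -b-> p1, -b-> p2
  p1 = (a.0)\{a} | b.0 → -b-> p3
  p2 = a.(0 + 0) → -a-> p4
  p3 = (a.0)\{a} | 0 → stopped
  p4 = 0 + 0 → stopped
Reachable graph of Q (4 states):
  q0 = (a.0)\{a} | b.0 + b.a.(0 + 0) → -b-> q1, -b-> q2
  q1 = (a.0)\{a} | 0 → stopped
  q2 = a.(0 + 0) → -a-> q3
  q3 = 0 + 0 → stopped
Coarsest stable partition (strong bisimilarity classes):
  B0 = {p0}
  B1 = {p2, q2}
  B2 = {p3, p4, q1, q3}
  B3 = {p1}
  B4 = {q0}
p0 ∈ B0, q0 ∈ B4 → different blocks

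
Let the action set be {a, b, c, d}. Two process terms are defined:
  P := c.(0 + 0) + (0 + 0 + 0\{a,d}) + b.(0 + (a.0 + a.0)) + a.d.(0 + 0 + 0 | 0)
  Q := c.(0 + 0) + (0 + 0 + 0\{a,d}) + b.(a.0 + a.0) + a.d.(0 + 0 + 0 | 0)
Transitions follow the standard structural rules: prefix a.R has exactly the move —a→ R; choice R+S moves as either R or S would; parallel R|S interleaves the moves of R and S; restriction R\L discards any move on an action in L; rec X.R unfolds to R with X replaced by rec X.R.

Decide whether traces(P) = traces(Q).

traces(P) = traces(Q)

LTS(P): 6 reachable states
  m0 = c.(0 + 0) + (0 + 0 + 0\{a,d}) + b.(0 + (a.0 + a.0)) + a.d.(0 + 0 + 0 | 0) → ··a··> m1, ··b··> m2, ··c··> m3
  m1 = d.(0 + 0 + 0 | 0) → ··d··> m4
  m2 = 0 + (a.0 + a.0) → ··a··> m5
  m3 = 0 + 0 → deadlocked
  m4 = 0 + 0 + 0 | 0 → deadlocked
  m5 = 0 → deadlocked
LTS(Q): 6 reachable states
  n0 = c.(0 + 0) + (0 + 0 + 0\{a,d}) + b.(a.0 + a.0) + a.d.(0 + 0 + 0 | 0) → ··a··> n1, ··b··> n2, ··c··> n3
  n1 = d.(0 + 0 + 0 | 0) → ··d··> n4
  n2 = a.0 + a.0 → ··a··> n5
  n3 = 0 + 0 → deadlocked
  n4 = 0 + 0 + 0 | 0 → deadlocked
  n5 = 0 → deadlocked
Partition-refinement fixed point:
  B0 = {m0, n0}
  B1 = {m2, n2}
  B2 = {m3, m4, m5, n3, n4, n5}
  B3 = {m1, n1}
m0 ∈ B0, n0 ∈ B0 → same block
Bisimilar ⇒ trace-equivalent.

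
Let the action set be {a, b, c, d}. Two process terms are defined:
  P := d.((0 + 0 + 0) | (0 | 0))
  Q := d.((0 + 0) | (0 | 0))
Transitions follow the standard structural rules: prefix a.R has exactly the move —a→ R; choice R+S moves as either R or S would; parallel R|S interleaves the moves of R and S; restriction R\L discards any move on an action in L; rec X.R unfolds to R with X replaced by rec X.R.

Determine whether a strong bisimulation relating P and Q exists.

Reachable graph of P (2 states):
  u0 = d.((0 + 0 + 0) | (0 | 0)) has moves =d=> u1
  u1 = (0 + 0 + 0) | (0 | 0) has moves ·
Reachable graph of Q (2 states):
  v0 = d.((0 + 0) | (0 | 0)) has moves =d=> v1
  v1 = (0 + 0) | (0 | 0) has moves ·
Partition-refinement fixed point:
  B0 = {u0, v0}
  B1 = {u1, v1}
u0 ∈ B0, v0 ∈ B0 → same block

YES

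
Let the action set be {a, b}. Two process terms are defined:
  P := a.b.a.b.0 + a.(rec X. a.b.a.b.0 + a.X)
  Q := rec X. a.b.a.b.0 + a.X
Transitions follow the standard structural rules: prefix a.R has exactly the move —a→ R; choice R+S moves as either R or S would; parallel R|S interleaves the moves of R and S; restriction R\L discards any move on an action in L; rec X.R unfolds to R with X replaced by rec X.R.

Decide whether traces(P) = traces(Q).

Reachable graph of P (6 states):
  s0 = a.b.a.b.0 + a.(rec X. a.b.a.b.0 + a.X) | --a--▸ s1, --a--▸ s2
  s1 = b.a.b.0 | --b--▸ s3
  s2 = rec X. a.b.a.b.0 + a.X | --a--▸ s1, --a--▸ s2
  s3 = a.b.0 | --a--▸ s4
  s4 = b.0 | --b--▸ s5
  s5 = 0 | ·
Reachable graph of Q (5 states):
  t0 = rec X. a.b.a.b.0 + a.X | --a--▸ t0, --a--▸ t1
  t1 = b.a.b.0 | --b--▸ t2
  t2 = a.b.0 | --a--▸ t3
  t3 = b.0 | --b--▸ t4
  t4 = 0 | ·
Coarsest stable partition (strong bisimilarity classes):
  B0 = {s0, s2, t0}
  B1 = {s1, t1}
  B2 = {s3, t2}
  B3 = {s4, t3}
  B4 = {s5, t4}
s0 ∈ B0, t0 ∈ B0 → same block
Bisimilar ⇒ trace-equivalent.

trace-equivalent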